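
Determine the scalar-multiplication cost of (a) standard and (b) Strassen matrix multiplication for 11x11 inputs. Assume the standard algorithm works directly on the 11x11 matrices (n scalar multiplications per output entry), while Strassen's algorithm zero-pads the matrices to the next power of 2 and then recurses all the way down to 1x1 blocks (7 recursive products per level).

Matrix multiplication for 11x11 matrices:

Strassen's algorithm requires power-of-2 dimensions. Pad 11x11 to 16x16 (next power of 2).

Standard algorithm: 11^3 = 1331 multiplications
Strassen's algorithm: 7^(log2(16)) = 7^4 = 2401 multiplications
Difference: 1331 - 2401 = -1070 (Strassen uses MORE here due to padding overhead — for small or just-over-power-of-2 n, padding can outweigh the per-level savings)

Standard: 1331 multiplications (11^3). Strassen: 2401 multiplications (7^4, after padding to 16x16). Strassen reduces 8 recursive multiplications to 7 at each level.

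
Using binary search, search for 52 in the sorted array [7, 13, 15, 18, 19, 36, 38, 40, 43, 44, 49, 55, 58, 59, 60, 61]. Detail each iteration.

Binary search for 52 in [7, 13, 15, 18, 19, 36, 38, 40, 43, 44, 49, 55, 58, 59, 60, 61]:

lo=0, hi=15, mid=7, arr[mid]=40 -> 40 < 52, search right half
lo=8, hi=15, mid=11, arr[mid]=55 -> 55 > 52, search left half
lo=8, hi=10, mid=9, arr[mid]=44 -> 44 < 52, search right half
lo=10, hi=10, mid=10, arr[mid]=49 -> 49 < 52, search right half
lo=11 > hi=10, target 52 not found

Binary search determines that 52 is not in the array after 4 comparisons. The search space was exhausted without finding the target.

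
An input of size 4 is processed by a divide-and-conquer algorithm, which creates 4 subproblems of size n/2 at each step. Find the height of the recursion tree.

For divide and conquer with division factor 2:

Problem sizes at each level:
Level 0: 4
Level 1: 2
Level 2: 1

The root is level 0 and the size-1 base case is level 2 (the tree spans levels 0 through 2, i.e. 3 levels counting the root), so the depth is the number of divisions: log_2(4) = 2

The recursion tree depth is log_2(4) = 2. At each level, the problem size is divided by 2, so it takes 2 divisions to reduce to a base case of size 1. The algorithm makes 4 recursive calls at each level.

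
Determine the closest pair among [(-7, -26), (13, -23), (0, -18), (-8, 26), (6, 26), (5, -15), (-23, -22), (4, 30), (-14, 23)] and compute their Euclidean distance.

Computing all pairwise distances among 9 points:

d((-7, -26), (13, -23)) = 20.2237
d((-7, -26), (0, -18)) = 10.6301
d((-7, -26), (-8, 26)) = 52.0096
d((-7, -26), (6, 26)) = 53.6004
d((-7, -26), (5, -15)) = 16.2788
d((-7, -26), (-23, -22)) = 16.4924
d((-7, -26), (4, 30)) = 57.0701
d((-7, -26), (-14, 23)) = 49.4975
d((13, -23), (0, -18)) = 13.9284
d((13, -23), (-8, 26)) = 53.3104
d((13, -23), (6, 26)) = 49.4975
d((13, -23), (5, -15)) = 11.3137
d((13, -23), (-23, -22)) = 36.0139
d((13, -23), (4, 30)) = 53.7587
d((13, -23), (-14, 23)) = 53.3385
d((0, -18), (-8, 26)) = 44.7214
d((0, -18), (6, 26)) = 44.4072
d((0, -18), (5, -15)) = 5.831
d((0, -18), (-23, -22)) = 23.3452
d((0, -18), (4, 30)) = 48.1664
d((0, -18), (-14, 23)) = 43.3244
d((-8, 26), (6, 26)) = 14.0
d((-8, 26), (5, -15)) = 43.0116
d((-8, 26), (-23, -22)) = 50.2892
d((-8, 26), (4, 30)) = 12.6491
d((-8, 26), (-14, 23)) = 6.7082
d((6, 26), (5, -15)) = 41.0122
d((6, 26), (-23, -22)) = 56.0803
d((6, 26), (4, 30)) = 4.4721 <-- minimum
d((6, 26), (-14, 23)) = 20.2237
d((5, -15), (-23, -22)) = 28.8617
d((5, -15), (4, 30)) = 45.0111
d((5, -15), (-14, 23)) = 42.4853
d((-23, -22), (4, 30)) = 58.5918
d((-23, -22), (-14, 23)) = 45.8912
d((4, 30), (-14, 23)) = 19.3132

Closest pair: (6, 26) and (4, 30) with distance 4.4721

The closest pair is (6, 26) and (4, 30) with Euclidean distance 4.4721. For 9 points, brute-force pairwise comparison is shown above. For large n, the divide-and-conquer algorithm (sort by x, recurse on halves, check the dividing strip) achieves O(n log n).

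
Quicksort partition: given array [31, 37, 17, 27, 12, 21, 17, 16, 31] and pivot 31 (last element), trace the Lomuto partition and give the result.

Lomuto partition with pivot = 31:

Initial array: [31, 37, 17, 27, 12, 21, 17, 16, 31]

arr[0]=31 <= 31: swap with position 0, array becomes [31, 37, 17, 27, 12, 21, 17, 16, 31]
arr[1]=37 > 31: no swap
arr[2]=17 <= 31: swap with position 1, array becomes [31, 17, 37, 27, 12, 21, 17, 16, 31]
arr[3]=27 <= 31: swap with position 2, array becomes [31, 17, 27, 37, 12, 21, 17, 16, 31]
arr[4]=12 <= 31: swap with position 3, array becomes [31, 17, 27, 12, 37, 21, 17, 16, 31]
arr[5]=21 <= 31: swap with position 4, array becomes [31, 17, 27, 12, 21, 37, 17, 16, 31]
arr[6]=17 <= 31: swap with position 5, array becomes [31, 17, 27, 12, 21, 17, 37, 16, 31]
arr[7]=16 <= 31: swap with position 6, array becomes [31, 17, 27, 12, 21, 17, 16, 37, 31]

Place pivot at position 7: [31, 17, 27, 12, 21, 17, 16, 31, 37]
Pivot position: 7

After partitioning with pivot 31, the array becomes [31, 17, 27, 12, 21, 17, 16, 31, 37]. The pivot is placed at index 7. All elements to the left of the pivot are <= 31, and all elements to the right are > 31.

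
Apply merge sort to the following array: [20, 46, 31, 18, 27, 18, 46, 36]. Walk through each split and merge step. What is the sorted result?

Merge sort trace:

Split: [20, 46, 31, 18, 27, 18, 46, 36] -> [20, 46, 31, 18] and [27, 18, 46, 36]
  Split: [20, 46, 31, 18] -> [20, 46] and [31, 18]
    Split: [20, 46] -> [20] and [46]
    Merge: [20] + [46] -> [20, 46]
    Split: [31, 18] -> [31] and [18]
    Merge: [31] + [18] -> [18, 31]
  Merge: [20, 46] + [18, 31] -> [18, 20, 31, 46]
  Split: [27, 18, 46, 36] -> [27, 18] and [46, 36]
    Split: [27, 18] -> [27] and [18]
    Merge: [27] + [18] -> [18, 27]
    Split: [46, 36] -> [46] and [36]
    Merge: [46] + [36] -> [36, 46]
  Merge: [18, 27] + [36, 46] -> [18, 27, 36, 46]
Merge: [18, 20, 31, 46] + [18, 27, 36, 46] -> [18, 18, 20, 27, 31, 36, 46, 46]

Final sorted array: [18, 18, 20, 27, 31, 36, 46, 46]

The merge sort proceeds by recursively splitting the array and merging sorted halves.
After all merges, the sorted array is [18, 18, 20, 27, 31, 36, 46, 46].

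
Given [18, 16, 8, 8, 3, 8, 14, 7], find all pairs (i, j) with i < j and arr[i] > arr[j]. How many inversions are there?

Finding inversions in [18, 16, 8, 8, 3, 8, 14, 7]:

(0, 1): arr[0]=18 > arr[1]=16
(0, 2): arr[0]=18 > arr[2]=8
(0, 3): arr[0]=18 > arr[3]=8
(0, 4): arr[0]=18 > arr[4]=3
(0, 5): arr[0]=18 > arr[5]=8
(0, 6): arr[0]=18 > arr[6]=14
(0, 7): arr[0]=18 > arr[7]=7
(1, 2): arr[1]=16 > arr[2]=8
(1, 3): arr[1]=16 > arr[3]=8
(1, 4): arr[1]=16 > arr[4]=3
(1, 5): arr[1]=16 > arr[5]=8
(1, 6): arr[1]=16 > arr[6]=14
(1, 7): arr[1]=16 > arr[7]=7
(2, 4): arr[2]=8 > arr[4]=3
(2, 7): arr[2]=8 > arr[7]=7
(3, 4): arr[3]=8 > arr[4]=3
(3, 7): arr[3]=8 > arr[7]=7
(5, 7): arr[5]=8 > arr[7]=7
(6, 7): arr[6]=14 > arr[7]=7

Total inversions: 19

The array has 19 inversion(s): (0,1), (0,2), (0,3), (0,4), (0,5), (0,6), (0,7), (1,2), (1,3), (1,4), (1,5), (1,6), (1,7), (2,4), (2,7), (3,4), (3,7), (5,7), (6,7). Each pair (i,j) satisfies i < j and arr[i] > arr[j].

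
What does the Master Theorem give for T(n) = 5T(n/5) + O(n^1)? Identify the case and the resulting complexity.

Master Theorem for T(n) = 5T(n/5) + O(n^1):

a = 5, b = 5, c = 1
log_b(a) = log_5(5) = 1.0000

Case 2: c = 1 = log_5(5) = 1.0000
T(n) = O(n^1 log n) = O(n log n)

For T(n) = 5T(n/5) + O(n^1): log_5(5) = 1.0000. This is Case 2 of the Master Theorem (c = log_b(a), equal work at all levels), giving O(n log n).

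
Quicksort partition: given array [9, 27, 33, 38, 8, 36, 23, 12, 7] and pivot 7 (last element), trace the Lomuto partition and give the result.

Lomuto partition with pivot = 7:

Initial array: [9, 27, 33, 38, 8, 36, 23, 12, 7]

arr[0]=9 > 7: no swap
arr[1]=27 > 7: no swap
arr[2]=33 > 7: no swap
arr[3]=38 > 7: no swap
arr[4]=8 > 7: no swap
arr[5]=36 > 7: no swap
arr[6]=23 > 7: no swap
arr[7]=12 > 7: no swap

Place pivot at position 0: [7, 27, 33, 38, 8, 36, 23, 12, 9]
Pivot position: 0

After partitioning with pivot 7, the array becomes [7, 27, 33, 38, 8, 36, 23, 12, 9]. The pivot is placed at index 0. All elements to the left of the pivot are <= 7, and all elements to the right are > 7.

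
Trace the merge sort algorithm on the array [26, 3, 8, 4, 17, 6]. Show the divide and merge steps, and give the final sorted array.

Merge sort trace:

Split: [26, 3, 8, 4, 17, 6] -> [26, 3, 8] and [4, 17, 6]
  Split: [26, 3, 8] -> [26] and [3, 8]
    Split: [3, 8] -> [3] and [8]
    Merge: [3] + [8] -> [3, 8]
  Merge: [26] + [3, 8] -> [3, 8, 26]
  Split: [4, 17, 6] -> [4] and [17, 6]
    Split: [17, 6] -> [17] and [6]
    Merge: [17] + [6] -> [6, 17]
  Merge: [4] + [6, 17] -> [4, 6, 17]
Merge: [3, 8, 26] + [4, 6, 17] -> [3, 4, 6, 8, 17, 26]

Final sorted array: [3, 4, 6, 8, 17, 26]

The merge sort proceeds by recursively splitting the array and merging sorted halves.
After all merges, the sorted array is [3, 4, 6, 8, 17, 26].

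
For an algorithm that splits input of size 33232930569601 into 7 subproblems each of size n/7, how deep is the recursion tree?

For divide and conquer with division factor 7:

Problem sizes at each level:
Level 0: 33232930569601
Level 1: 4747561509943
Level 2: 678223072849
Level 3: 96889010407
Level 4: 13841287201
Level 5: 1977326743
Level 6: 282475249
Level 7: 40353607
Level 8: 5764801
Level 9: 823543
Level 10: 117649
Level 11: 16807
Level 12: 2401
Level 13: 343
Level 14: 49
Level 15: 7
Level 16: 1

The root is level 0 and the size-1 base case is level 16 (the tree spans levels 0 through 16, i.e. 17 levels counting the root), so the depth is the number of divisions: log_7(33232930569601) = 16

The recursion tree depth is log_7(33232930569601) = 16. At each level, the problem size is divided by 7, so it takes 16 divisions to reduce to a base case of size 1. The algorithm makes 7 recursive calls at each level.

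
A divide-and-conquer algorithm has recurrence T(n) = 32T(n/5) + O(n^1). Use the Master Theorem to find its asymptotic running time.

Master Theorem for T(n) = 32T(n/5) + O(n^1):

a = 32, b = 5, c = 1
log_b(a) = log_5(32) = 2.1534

Case 1: c = 1 < log_5(32) = 2.1534
T(n) = O(n^(log_5 32))

For T(n) = 32T(n/5) + O(n^1): log_5(32) = 2.1534. This is Case 1 of the Master Theorem (c < log_b(a), work dominated by leaves), giving O(n^(log_5 32)).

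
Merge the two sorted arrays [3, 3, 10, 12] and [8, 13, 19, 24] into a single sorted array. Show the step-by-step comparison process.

Merging process:

Compare 3 vs 8: take 3 from left. Merged: [3]
Compare 3 vs 8: take 3 from left. Merged: [3, 3]
Compare 10 vs 8: take 8 from right. Merged: [3, 3, 8]
Compare 10 vs 13: take 10 from left. Merged: [3, 3, 8, 10]
Compare 12 vs 13: take 12 from left. Merged: [3, 3, 8, 10, 12]
Append remaining from right: [13, 19, 24]. Merged: [3, 3, 8, 10, 12, 13, 19, 24]

Final merged array: [3, 3, 8, 10, 12, 13, 19, 24]
Total comparisons: 5

The merged array is [3, 3, 8, 10, 12, 13, 19, 24], requiring 5 comparisons. The merge step runs in O(n) time where n is the total number of elements.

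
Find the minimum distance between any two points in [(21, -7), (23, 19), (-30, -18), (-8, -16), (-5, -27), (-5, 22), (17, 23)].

Computing all pairwise distances among 7 points:

d((21, -7), (23, 19)) = 26.0768
d((21, -7), (-30, -18)) = 52.1728
d((21, -7), (-8, -16)) = 30.3645
d((21, -7), (-5, -27)) = 32.8024
d((21, -7), (-5, 22)) = 38.9487
d((21, -7), (17, 23)) = 30.2655
d((23, 19), (-30, -18)) = 64.6375
d((23, 19), (-8, -16)) = 46.7547
d((23, 19), (-5, -27)) = 53.8516
d((23, 19), (-5, 22)) = 28.1603
d((23, 19), (17, 23)) = 7.2111 <-- minimum
d((-30, -18), (-8, -16)) = 22.0907
d((-30, -18), (-5, -27)) = 26.5707
d((-30, -18), (-5, 22)) = 47.1699
d((-30, -18), (17, 23)) = 62.3699
d((-8, -16), (-5, -27)) = 11.4018
d((-8, -16), (-5, 22)) = 38.1182
d((-8, -16), (17, 23)) = 46.3249
d((-5, -27), (-5, 22)) = 49.0
d((-5, -27), (17, 23)) = 54.626
d((-5, 22), (17, 23)) = 22.0227

Closest pair: (23, 19) and (17, 23) with distance 7.2111

The closest pair is (23, 19) and (17, 23) with Euclidean distance 7.2111. For 7 points, brute-force pairwise comparison is shown above. For large n, the divide-and-conquer algorithm (sort by x, recurse on halves, check the dividing strip) achieves O(n log n).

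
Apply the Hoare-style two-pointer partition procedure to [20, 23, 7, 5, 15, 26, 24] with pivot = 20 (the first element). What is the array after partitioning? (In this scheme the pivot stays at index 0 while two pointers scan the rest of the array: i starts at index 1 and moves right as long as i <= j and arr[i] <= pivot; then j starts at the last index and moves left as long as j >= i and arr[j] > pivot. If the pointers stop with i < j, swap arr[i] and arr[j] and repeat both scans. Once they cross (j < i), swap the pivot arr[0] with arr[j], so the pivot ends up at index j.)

Hoare-style two-pointer partition with pivot = 20:

Initial array: [20, 23, 7, 5, 15, 26, 24]

Pointers start at i = 1, j = 6.
i stops at index 1 (arr[1]=23 > 20), j stops at index 4 (arr[4]=15 <= 20): swap arr[1] and arr[4], array becomes [20, 15, 7, 5, 23, 26, 24]
i ends at 4, j ends at 3: the pointers have crossed (j < i), so scanning stops.

Swap pivot arr[0] with arr[3] to place pivot at position 3: [5, 15, 7, 20, 23, 26, 24]
Pivot position: 3

After partitioning with pivot 20, the array becomes [5, 15, 7, 20, 23, 26, 24]. The pivot is placed at index 3. All elements to the left of the pivot are <= 20, and all elements to the right are > 20.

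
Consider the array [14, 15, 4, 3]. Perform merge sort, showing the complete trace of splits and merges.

Merge sort trace:

Split: [14, 15, 4, 3] -> [14, 15] and [4, 3]
  Split: [14, 15] -> [14] and [15]
  Merge: [14] + [15] -> [14, 15]
  Split: [4, 3] -> [4] and [3]
  Merge: [4] + [3] -> [3, 4]
Merge: [14, 15] + [3, 4] -> [3, 4, 14, 15]

Final sorted array: [3, 4, 14, 15]

The merge sort proceeds by recursively splitting the array and merging sorted halves.
After all merges, the sorted array is [3, 4, 14, 15].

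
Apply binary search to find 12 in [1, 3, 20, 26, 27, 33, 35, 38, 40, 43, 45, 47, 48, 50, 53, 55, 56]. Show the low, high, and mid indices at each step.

Binary search for 12 in [1, 3, 20, 26, 27, 33, 35, 38, 40, 43, 45, 47, 48, 50, 53, 55, 56]:

lo=0, hi=16, mid=8, arr[mid]=40 -> 40 > 12, search left half
lo=0, hi=7, mid=3, arr[mid]=26 -> 26 > 12, search left half
lo=0, hi=2, mid=1, arr[mid]=3 -> 3 < 12, search right half
lo=2, hi=2, mid=2, arr[mid]=20 -> 20 > 12, search left half
lo=2 > hi=1, target 12 not found

Binary search determines that 12 is not in the array after 4 comparisons. The search space was exhausted without finding the target.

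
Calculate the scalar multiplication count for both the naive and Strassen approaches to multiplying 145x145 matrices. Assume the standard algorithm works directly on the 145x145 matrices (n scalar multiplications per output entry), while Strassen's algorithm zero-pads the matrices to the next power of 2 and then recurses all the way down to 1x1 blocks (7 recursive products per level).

Matrix multiplication for 145x145 matrices:

Strassen's algorithm requires power-of-2 dimensions. Pad 145x145 to 256x256 (next power of 2).

Standard algorithm: 145^3 = 3048625 multiplications
Strassen's algorithm: 7^(log2(256)) = 7^8 = 5764801 multiplications
Difference: 3048625 - 5764801 = -2716176 (Strassen uses MORE here due to padding overhead — for small or just-over-power-of-2 n, padding can outweigh the per-level savings)

Standard: 3048625 multiplications (145^3). Strassen: 5764801 multiplications (7^8, after padding to 256x256). Strassen reduces 8 recursive multiplications to 7 at each level.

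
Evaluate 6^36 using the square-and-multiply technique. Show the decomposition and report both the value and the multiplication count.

Computing 6^36 by squaring (build up from 6^1; each line after the first costs one multiplication):

6^1 = 6
6^2 = (6^1)^2 = 6^2 = 36
6^4 = (6^2)^2 = 36^2 = 1296
6^8 = (6^4)^2 = 1296^2 = 1679616
6^9 = 6 * 6^8 = 6 * 1679616 = 10077696
6^18 = (6^9)^2 = 10077696^2 = 101559956668416
6^36 = (6^18)^2 = 101559956668416^2 = 10314424798490535546171949056

Result: 10314424798490535546171949056
Multiplications needed: 6 (6 lines after 6^1)

6^36 = 10314424798490535546171949056. Using exponentiation by squaring, this requires 6 multiplications. The key idea: if the exponent is even, square the half-power; if odd, multiply by the base once.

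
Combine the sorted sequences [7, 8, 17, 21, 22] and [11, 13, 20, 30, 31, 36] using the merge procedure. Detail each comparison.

Merging process:

Compare 7 vs 11: take 7 from left. Merged: [7]
Compare 8 vs 11: take 8 from left. Merged: [7, 8]
Compare 17 vs 11: take 11 from right. Merged: [7, 8, 11]
Compare 17 vs 13: take 13 from right. Merged: [7, 8, 11, 13]
Compare 17 vs 20: take 17 from left. Merged: [7, 8, 11, 13, 17]
Compare 21 vs 20: take 20 from right. Merged: [7, 8, 11, 13, 17, 20]
Compare 21 vs 30: take 21 from left. Merged: [7, 8, 11, 13, 17, 20, 21]
Compare 22 vs 30: take 22 from left. Merged: [7, 8, 11, 13, 17, 20, 21, 22]
Append remaining from right: [30, 31, 36]. Merged: [7, 8, 11, 13, 17, 20, 21, 22, 30, 31, 36]

Final merged array: [7, 8, 11, 13, 17, 20, 21, 22, 30, 31, 36]
Total comparisons: 8

The merged array is [7, 8, 11, 13, 17, 20, 21, 22, 30, 31, 36], requiring 8 comparisons. The merge step runs in O(n) time where n is the total number of elements.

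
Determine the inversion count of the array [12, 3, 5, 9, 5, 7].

Finding inversions in [12, 3, 5, 9, 5, 7]:

(0, 1): arr[0]=12 > arr[1]=3
(0, 2): arr[0]=12 > arr[2]=5
(0, 3): arr[0]=12 > arr[3]=9
(0, 4): arr[0]=12 > arr[4]=5
(0, 5): arr[0]=12 > arr[5]=7
(3, 4): arr[3]=9 > arr[4]=5
(3, 5): arr[3]=9 > arr[5]=7

Total inversions: 7

The array has 7 inversion(s): (0,1), (0,2), (0,3), (0,4), (0,5), (3,4), (3,5). Each pair (i,j) satisfies i < j and arr[i] > arr[j].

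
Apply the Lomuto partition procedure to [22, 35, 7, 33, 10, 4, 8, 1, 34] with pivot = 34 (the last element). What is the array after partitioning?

Lomuto partition with pivot = 34:

Initial array: [22, 35, 7, 33, 10, 4, 8, 1, 34]

arr[0]=22 <= 34: swap with position 0, array becomes [22, 35, 7, 33, 10, 4, 8, 1, 34]
arr[1]=35 > 34: no swap
arr[2]=7 <= 34: swap with position 1, array becomes [22, 7, 35, 33, 10, 4, 8, 1, 34]
arr[3]=33 <= 34: swap with position 2, array becomes [22, 7, 33, 35, 10, 4, 8, 1, 34]
arr[4]=10 <= 34: swap with position 3, array becomes [22, 7, 33, 10, 35, 4, 8, 1, 34]
arr[5]=4 <= 34: swap with position 4, array becomes [22, 7, 33, 10, 4, 35, 8, 1, 34]
arr[6]=8 <= 34: swap with position 5, array becomes [22, 7, 33, 10, 4, 8, 35, 1, 34]
arr[7]=1 <= 34: swap with position 6, array becomes [22, 7, 33, 10, 4, 8, 1, 35, 34]

Place pivot at position 7: [22, 7, 33, 10, 4, 8, 1, 34, 35]
Pivot position: 7

After partitioning with pivot 34, the array becomes [22, 7, 33, 10, 4, 8, 1, 34, 35]. The pivot is placed at index 7. All elements to the left of the pivot are <= 34, and all elements to the right are > 34.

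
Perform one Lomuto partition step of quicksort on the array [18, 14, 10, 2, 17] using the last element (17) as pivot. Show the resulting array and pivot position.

Lomuto partition with pivot = 17:

Initial array: [18, 14, 10, 2, 17]

arr[0]=18 > 17: no swap
arr[1]=14 <= 17: swap with position 0, array becomes [14, 18, 10, 2, 17]
arr[2]=10 <= 17: swap with position 1, array becomes [14, 10, 18, 2, 17]
arr[3]=2 <= 17: swap with position 2, array becomes [14, 10, 2, 18, 17]

Place pivot at position 3: [14, 10, 2, 17, 18]
Pivot position: 3

After partitioning with pivot 17, the array becomes [14, 10, 2, 17, 18]. The pivot is placed at index 3. All elements to the left of the pivot are <= 17, and all elements to the right are > 17.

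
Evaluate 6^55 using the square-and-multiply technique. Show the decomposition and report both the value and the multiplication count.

Computing 6^55 by squaring (build up from 6^1; each line after the first costs one multiplication):

6^1 = 6
6^2 = (6^1)^2 = 6^2 = 36
6^3 = 6 * 6^2 = 6 * 36 = 216
6^6 = (6^3)^2 = 216^2 = 46656
6^12 = (6^6)^2 = 46656^2 = 2176782336
6^13 = 6 * 6^12 = 6 * 2176782336 = 13060694016
6^26 = (6^13)^2 = 13060694016^2 = 170581728179578208256
6^27 = 6 * 6^26 = 6 * 170581728179578208256 = 1023490369077469249536
6^54 = (6^27)^2 = 1023490369077469249536^2 = 1047532535594334222593508922191671036215296
6^55 = 6 * 6^54 = 6 * 1047532535594334222593508922191671036215296 = 6285195213566005335561053533150026217291776

Result: 6285195213566005335561053533150026217291776
Multiplications needed: 9 (9 lines after 6^1)

6^55 = 6285195213566005335561053533150026217291776. Using exponentiation by squaring, this requires 9 multiplications. The key idea: if the exponent is even, square the half-power; if odd, multiply by the base once.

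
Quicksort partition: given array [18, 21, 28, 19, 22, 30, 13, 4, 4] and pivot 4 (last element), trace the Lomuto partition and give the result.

Lomuto partition with pivot = 4:

Initial array: [18, 21, 28, 19, 22, 30, 13, 4, 4]

arr[0]=18 > 4: no swap
arr[1]=21 > 4: no swap
arr[2]=28 > 4: no swap
arr[3]=19 > 4: no swap
arr[4]=22 > 4: no swap
arr[5]=30 > 4: no swap
arr[6]=13 > 4: no swap
arr[7]=4 <= 4: swap with position 0, array becomes [4, 21, 28, 19, 22, 30, 13, 18, 4]

Place pivot at position 1: [4, 4, 28, 19, 22, 30, 13, 18, 21]
Pivot position: 1

After partitioning with pivot 4, the array becomes [4, 4, 28, 19, 22, 30, 13, 18, 21]. The pivot is placed at index 1. All elements to the left of the pivot are <= 4, and all elements to the right are > 4.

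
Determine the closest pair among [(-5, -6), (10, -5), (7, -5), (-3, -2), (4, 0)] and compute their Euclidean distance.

Computing all pairwise distances among 5 points:

d((-5, -6), (10, -5)) = 15.0333
d((-5, -6), (7, -5)) = 12.0416
d((-5, -6), (-3, -2)) = 4.4721
d((-5, -6), (4, 0)) = 10.8167
d((10, -5), (7, -5)) = 3.0 <-- minimum
d((10, -5), (-3, -2)) = 13.3417
d((10, -5), (4, 0)) = 7.8102
d((7, -5), (-3, -2)) = 10.4403
d((7, -5), (4, 0)) = 5.831
d((-3, -2), (4, 0)) = 7.2801

Closest pair: (10, -5) and (7, -5) with distance 3.0

The closest pair is (10, -5) and (7, -5) with Euclidean distance 3.0. For 5 points, brute-force pairwise comparison is shown above. For large n, the divide-and-conquer algorithm (sort by x, recurse on halves, check the dividing strip) achieves O(n log n).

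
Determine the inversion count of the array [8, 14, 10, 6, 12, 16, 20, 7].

Finding inversions in [8, 14, 10, 6, 12, 16, 20, 7]:

(0, 3): arr[0]=8 > arr[3]=6
(0, 7): arr[0]=8 > arr[7]=7
(1, 2): arr[1]=14 > arr[2]=10
(1, 3): arr[1]=14 > arr[3]=6
(1, 4): arr[1]=14 > arr[4]=12
(1, 7): arr[1]=14 > arr[7]=7
(2, 3): arr[2]=10 > arr[3]=6
(2, 7): arr[2]=10 > arr[7]=7
(4, 7): arr[4]=12 > arr[7]=7
(5, 7): arr[5]=16 > arr[7]=7
(6, 7): arr[6]=20 > arr[7]=7

Total inversions: 11

The array has 11 inversion(s): (0,3), (0,7), (1,2), (1,3), (1,4), (1,7), (2,3), (2,7), (4,7), (5,7), (6,7). Each pair (i,j) satisfies i < j and arr[i] > arr[j].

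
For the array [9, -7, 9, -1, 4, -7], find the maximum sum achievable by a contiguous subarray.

Using Kadane's algorithm on [9, -7, 9, -1, 4, -7]:

Scanning through the array:
Position 1 (value -7): max_ending_here = 2, max_so_far = 9
Position 2 (value 9): max_ending_here = 11, max_so_far = 11
Position 3 (value -1): max_ending_here = 10, max_so_far = 11
Position 4 (value 4): max_ending_here = 14, max_so_far = 14
Position 5 (value -7): max_ending_here = 7, max_so_far = 14

Maximum subarray: [9, -7, 9, -1, 4]
Maximum sum: 14

The maximum subarray is [9, -7, 9, -1, 4] with sum 14. This subarray runs from index 0 to index 4.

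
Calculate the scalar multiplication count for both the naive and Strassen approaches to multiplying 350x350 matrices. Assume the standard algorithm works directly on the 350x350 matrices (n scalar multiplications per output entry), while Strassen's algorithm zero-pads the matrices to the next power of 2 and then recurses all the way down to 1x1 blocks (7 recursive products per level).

Matrix multiplication for 350x350 matrices:

Strassen's algorithm requires power-of-2 dimensions. Pad 350x350 to 512x512 (next power of 2).

Standard algorithm: 350^3 = 42875000 multiplications
Strassen's algorithm: 7^(log2(512)) = 7^9 = 40353607 multiplications
Savings: 42875000 - 40353607 = 2521393 multiplications

Standard: 42875000 multiplications (350^3). Strassen: 40353607 multiplications (7^9, after padding to 512x512). Strassen reduces 8 recursive multiplications to 7 at each level.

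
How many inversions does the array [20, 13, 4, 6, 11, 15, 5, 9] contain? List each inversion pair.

Finding inversions in [20, 13, 4, 6, 11, 15, 5, 9]:

(0, 1): arr[0]=20 > arr[1]=13
(0, 2): arr[0]=20 > arr[2]=4
(0, 3): arr[0]=20 > arr[3]=6
(0, 4): arr[0]=20 > arr[4]=11
(0, 5): arr[0]=20 > arr[5]=15
(0, 6): arr[0]=20 > arr[6]=5
(0, 7): arr[0]=20 > arr[7]=9
(1, 2): arr[1]=13 > arr[2]=4
(1, 3): arr[1]=13 > arr[3]=6
(1, 4): arr[1]=13 > arr[4]=11
(1, 6): arr[1]=13 > arr[6]=5
(1, 7): arr[1]=13 > arr[7]=9
(3, 6): arr[3]=6 > arr[6]=5
(4, 6): arr[4]=11 > arr[6]=5
(4, 7): arr[4]=11 > arr[7]=9
(5, 6): arr[5]=15 > arr[6]=5
(5, 7): arr[5]=15 > arr[7]=9

Total inversions: 17

The array has 17 inversion(s): (0,1), (0,2), (0,3), (0,4), (0,5), (0,6), (0,7), (1,2), (1,3), (1,4), (1,6), (1,7), (3,6), (4,6), (4,7), (5,6), (5,7). Each pair (i,j) satisfies i < j and arr[i] > arr[j].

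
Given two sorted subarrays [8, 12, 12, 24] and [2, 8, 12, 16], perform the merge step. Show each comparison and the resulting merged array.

Merging process:

Compare 8 vs 2: take 2 from right. Merged: [2]
Compare 8 vs 8: take 8 from left. Merged: [2, 8]
Compare 12 vs 8: take 8 from right. Merged: [2, 8, 8]
Compare 12 vs 12: take 12 from left. Merged: [2, 8, 8, 12]
Compare 12 vs 12: take 12 from left. Merged: [2, 8, 8, 12, 12]
Compare 24 vs 12: take 12 from right. Merged: [2, 8, 8, 12, 12, 12]
Compare 24 vs 16: take 16 from right. Merged: [2, 8, 8, 12, 12, 12, 16]
Append remaining from left: [24]. Merged: [2, 8, 8, 12, 12, 12, 16, 24]

Final merged array: [2, 8, 8, 12, 12, 12, 16, 24]
Total comparisons: 7

The merged array is [2, 8, 8, 12, 12, 12, 16, 24], requiring 7 comparisons. The merge step runs in O(n) time where n is the total number of elements.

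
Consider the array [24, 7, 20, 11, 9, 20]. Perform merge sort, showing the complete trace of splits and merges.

Merge sort trace:

Split: [24, 7, 20, 11, 9, 20] -> [24, 7, 20] and [11, 9, 20]
  Split: [24, 7, 20] -> [24] and [7, 20]
    Split: [7, 20] -> [7] and [20]
    Merge: [7] + [20] -> [7, 20]
  Merge: [24] + [7, 20] -> [7, 20, 24]
  Split: [11, 9, 20] -> [11] and [9, 20]
    Split: [9, 20] -> [9] and [20]
    Merge: [9] + [20] -> [9, 20]
  Merge: [11] + [9, 20] -> [9, 11, 20]
Merge: [7, 20, 24] + [9, 11, 20] -> [7, 9, 11, 20, 20, 24]

Final sorted array: [7, 9, 11, 20, 20, 24]

The merge sort proceeds by recursively splitting the array and merging sorted halves.
After all merges, the sorted array is [7, 9, 11, 20, 20, 24].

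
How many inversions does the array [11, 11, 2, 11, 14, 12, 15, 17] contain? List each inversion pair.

Finding inversions in [11, 11, 2, 11, 14, 12, 15, 17]:

(0, 2): arr[0]=11 > arr[2]=2
(1, 2): arr[1]=11 > arr[2]=2
(4, 5): arr[4]=14 > arr[5]=12

Total inversions: 3

The array has 3 inversion(s): (0,2), (1,2), (4,5). Each pair (i,j) satisfies i < j and arr[i] > arr[j].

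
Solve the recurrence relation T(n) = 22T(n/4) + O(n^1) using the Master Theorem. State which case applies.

Master Theorem for T(n) = 22T(n/4) + O(n^1):

a = 22, b = 4, c = 1
log_b(a) = log_4(22) = 2.2297

Case 1: c = 1 < log_4(22) = 2.2297
T(n) = O(n^(log_4 22))

For T(n) = 22T(n/4) + O(n^1): log_4(22) = 2.2297. This is Case 1 of the Master Theorem (c < log_b(a), work dominated by leaves), giving O(n^(log_4 22)).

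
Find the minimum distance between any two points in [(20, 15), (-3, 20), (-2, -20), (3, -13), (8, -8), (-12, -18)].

Computing all pairwise distances among 6 points:

d((20, 15), (-3, 20)) = 23.5372
d((20, 15), (-2, -20)) = 41.3401
d((20, 15), (3, -13)) = 32.7567
d((20, 15), (8, -8)) = 25.9422
d((20, 15), (-12, -18)) = 45.9674
d((-3, 20), (-2, -20)) = 40.0125
d((-3, 20), (3, -13)) = 33.541
d((-3, 20), (8, -8)) = 30.0832
d((-3, 20), (-12, -18)) = 39.0512
d((-2, -20), (3, -13)) = 8.6023
d((-2, -20), (8, -8)) = 15.6205
d((-2, -20), (-12, -18)) = 10.198
d((3, -13), (8, -8)) = 7.0711 <-- minimum
d((3, -13), (-12, -18)) = 15.8114
d((8, -8), (-12, -18)) = 22.3607

Closest pair: (3, -13) and (8, -8) with distance 7.0711

The closest pair is (3, -13) and (8, -8) with Euclidean distance 7.0711. For 6 points, brute-force pairwise comparison is shown above. For large n, the divide-and-conquer algorithm (sort by x, recurse on halves, check the dividing strip) achieves O(n log n).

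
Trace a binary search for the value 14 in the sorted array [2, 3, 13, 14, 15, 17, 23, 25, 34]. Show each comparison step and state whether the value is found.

Binary search for 14 in [2, 3, 13, 14, 15, 17, 23, 25, 34]:

lo=0, hi=8, mid=4, arr[mid]=15 -> 15 > 14, search left half
lo=0, hi=3, mid=1, arr[mid]=3 -> 3 < 14, search right half
lo=2, hi=3, mid=2, arr[mid]=13 -> 13 < 14, search right half
lo=3, hi=3, mid=3, arr[mid]=14 -> Found target at index 3!

Binary search finds 14 at index 3 after 4 comparisons. The search repeatedly halves the search space by comparing with the middle element.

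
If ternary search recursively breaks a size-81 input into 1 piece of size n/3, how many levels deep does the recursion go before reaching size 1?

For divide and conquer with division factor 3:

Problem sizes at each level:
Level 0: 81
Level 1: 27
Level 2: 9
Level 3: 3
Level 4: 1

The root is level 0 and the size-1 base case is level 4 (the tree spans levels 0 through 4, i.e. 5 levels counting the root), so the depth is the number of divisions: log_3(81) = 4

The recursion tree depth is log_3(81) = 4. At each level, the problem size is divided by 3, so it takes 4 divisions to reduce to a base case of size 1. The algorithm makes 1 recursive call at each level.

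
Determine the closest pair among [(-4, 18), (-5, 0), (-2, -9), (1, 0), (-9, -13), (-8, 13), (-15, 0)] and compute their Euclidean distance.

Computing all pairwise distances among 7 points:

d((-4, 18), (-5, 0)) = 18.0278
d((-4, 18), (-2, -9)) = 27.074
d((-4, 18), (1, 0)) = 18.6815
d((-4, 18), (-9, -13)) = 31.4006
d((-4, 18), (-8, 13)) = 6.4031
d((-4, 18), (-15, 0)) = 21.095
d((-5, 0), (-2, -9)) = 9.4868
d((-5, 0), (1, 0)) = 6.0 <-- minimum
d((-5, 0), (-9, -13)) = 13.6015
d((-5, 0), (-8, 13)) = 13.3417
d((-5, 0), (-15, 0)) = 10.0
d((-2, -9), (1, 0)) = 9.4868
d((-2, -9), (-9, -13)) = 8.0623
d((-2, -9), (-8, 13)) = 22.8035
d((-2, -9), (-15, 0)) = 15.8114
d((1, 0), (-9, -13)) = 16.4012
d((1, 0), (-8, 13)) = 15.8114
d((1, 0), (-15, 0)) = 16.0
d((-9, -13), (-8, 13)) = 26.0192
d((-9, -13), (-15, 0)) = 14.3178
d((-8, 13), (-15, 0)) = 14.7648

Closest pair: (-5, 0) and (1, 0) with distance 6.0

The closest pair is (-5, 0) and (1, 0) with Euclidean distance 6.0. For 7 points, brute-force pairwise comparison is shown above. For large n, the divide-and-conquer algorithm (sort by x, recurse on halves, check the dividing strip) achieves O(n log n).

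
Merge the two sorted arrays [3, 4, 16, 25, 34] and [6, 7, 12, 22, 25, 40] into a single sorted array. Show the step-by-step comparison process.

Merging process:

Compare 3 vs 6: take 3 from left. Merged: [3]
Compare 4 vs 6: take 4 from left. Merged: [3, 4]
Compare 16 vs 6: take 6 from right. Merged: [3, 4, 6]
Compare 16 vs 7: take 7 from right. Merged: [3, 4, 6, 7]
Compare 16 vs 12: take 12 from right. Merged: [3, 4, 6, 7, 12]
Compare 16 vs 22: take 16 from left. Merged: [3, 4, 6, 7, 12, 16]
Compare 25 vs 22: take 22 from right. Merged: [3, 4, 6, 7, 12, 16, 22]
Compare 25 vs 25: take 25 from left. Merged: [3, 4, 6, 7, 12, 16, 22, 25]
Compare 34 vs 25: take 25 from right. Merged: [3, 4, 6, 7, 12, 16, 22, 25, 25]
Compare 34 vs 40: take 34 from left. Merged: [3, 4, 6, 7, 12, 16, 22, 25, 25, 34]
Append remaining from right: [40]. Merged: [3, 4, 6, 7, 12, 16, 22, 25, 25, 34, 40]

Final merged array: [3, 4, 6, 7, 12, 16, 22, 25, 25, 34, 40]
Total comparisons: 10

The merged array is [3, 4, 6, 7, 12, 16, 22, 25, 25, 34, 40], requiring 10 comparisons. The merge step runs in O(n) time where n is the total number of elements.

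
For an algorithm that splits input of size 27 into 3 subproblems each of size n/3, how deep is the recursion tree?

For divide and conquer with division factor 3:

Problem sizes at each level:
Level 0: 27
Level 1: 9
Level 2: 3
Level 3: 1

The root is level 0 and the size-1 base case is level 3 (the tree spans levels 0 through 3, i.e. 4 levels counting the root), so the depth is the number of divisions: log_3(27) = 3

The recursion tree depth is log_3(27) = 3. At each level, the problem size is divided by 3, so it takes 3 divisions to reduce to a base case of size 1. The algorithm makes 3 recursive calls at each level.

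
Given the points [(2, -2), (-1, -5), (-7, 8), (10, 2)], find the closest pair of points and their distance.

Computing all pairwise distances among 4 points:

d((2, -2), (-1, -5)) = 4.2426 <-- minimum
d((2, -2), (-7, 8)) = 13.4536
d((2, -2), (10, 2)) = 8.9443
d((-1, -5), (-7, 8)) = 14.3178
d((-1, -5), (10, 2)) = 13.0384
d((-7, 8), (10, 2)) = 18.0278

Closest pair: (2, -2) and (-1, -5) with distance 4.2426

The closest pair is (2, -2) and (-1, -5) with Euclidean distance 4.2426. For 4 points, brute-force pairwise comparison is shown above. For large n, the divide-and-conquer algorithm (sort by x, recurse on halves, check the dividing strip) achieves O(n log n).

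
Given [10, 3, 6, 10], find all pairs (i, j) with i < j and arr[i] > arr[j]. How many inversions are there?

Finding inversions in [10, 3, 6, 10]:

(0, 1): arr[0]=10 > arr[1]=3
(0, 2): arr[0]=10 > arr[2]=6

Total inversions: 2

The array has 2 inversion(s): (0,1), (0,2). Each pair (i,j) satisfies i < j and arr[i] > arr[j].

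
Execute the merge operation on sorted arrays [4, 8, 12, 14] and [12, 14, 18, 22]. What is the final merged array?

Merging process:

Compare 4 vs 12: take 4 from left. Merged: [4]
Compare 8 vs 12: take 8 from left. Merged: [4, 8]
Compare 12 vs 12: take 12 from left. Merged: [4, 8, 12]
Compare 14 vs 12: take 12 from right. Merged: [4, 8, 12, 12]
Compare 14 vs 14: take 14 from left. Merged: [4, 8, 12, 12, 14]
Append remaining from right: [14, 18, 22]. Merged: [4, 8, 12, 12, 14, 14, 18, 22]

Final merged array: [4, 8, 12, 12, 14, 14, 18, 22]
Total comparisons: 5

The merged array is [4, 8, 12, 12, 14, 14, 18, 22], requiring 5 comparisons. The merge step runs in O(n) time where n is the total number of elements.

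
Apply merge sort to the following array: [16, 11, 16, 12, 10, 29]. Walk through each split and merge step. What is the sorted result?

Merge sort trace:

Split: [16, 11, 16, 12, 10, 29] -> [16, 11, 16] and [12, 10, 29]
  Split: [16, 11, 16] -> [16] and [11, 16]
    Split: [11, 16] -> [11] and [16]
    Merge: [11] + [16] -> [11, 16]
  Merge: [16] + [11, 16] -> [11, 16, 16]
  Split: [12, 10, 29] -> [12] and [10, 29]
    Split: [10, 29] -> [10] and [29]
    Merge: [10] + [29] -> [10, 29]
  Merge: [12] + [10, 29] -> [10, 12, 29]
Merge: [11, 16, 16] + [10, 12, 29] -> [10, 11, 12, 16, 16, 29]

Final sorted array: [10, 11, 12, 16, 16, 29]

The merge sort proceeds by recursively splitting the array and merging sorted halves.
After all merges, the sorted array is [10, 11, 12, 16, 16, 29].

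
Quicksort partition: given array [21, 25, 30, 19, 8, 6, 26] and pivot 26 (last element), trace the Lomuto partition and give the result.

Lomuto partition with pivot = 26:

Initial array: [21, 25, 30, 19, 8, 6, 26]

arr[0]=21 <= 26: swap with position 0, array becomes [21, 25, 30, 19, 8, 6, 26]
arr[1]=25 <= 26: swap with position 1, array becomes [21, 25, 30, 19, 8, 6, 26]
arr[2]=30 > 26: no swap
arr[3]=19 <= 26: swap with position 2, array becomes [21, 25, 19, 30, 8, 6, 26]
arr[4]=8 <= 26: swap with position 3, array becomes [21, 25, 19, 8, 30, 6, 26]
arr[5]=6 <= 26: swap with position 4, array becomes [21, 25, 19, 8, 6, 30, 26]

Place pivot at position 5: [21, 25, 19, 8, 6, 26, 30]
Pivot position: 5

After partitioning with pivot 26, the array becomes [21, 25, 19, 8, 6, 26, 30]. The pivot is placed at index 5. All elements to the left of the pivot are <= 26, and all elements to the right are > 26.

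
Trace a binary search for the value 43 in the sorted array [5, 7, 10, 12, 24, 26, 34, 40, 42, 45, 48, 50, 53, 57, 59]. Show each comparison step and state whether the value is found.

Binary search for 43 in [5, 7, 10, 12, 24, 26, 34, 40, 42, 45, 48, 50, 53, 57, 59]:

lo=0, hi=14, mid=7, arr[mid]=40 -> 40 < 43, search right half
lo=8, hi=14, mid=11, arr[mid]=50 -> 50 > 43, search left half
lo=8, hi=10, mid=9, arr[mid]=45 -> 45 > 43, search left half
lo=8, hi=8, mid=8, arr[mid]=42 -> 42 < 43, search right half
lo=9 > hi=8, target 43 not found

Binary search determines that 43 is not in the array after 4 comparisons. The search space was exhausted without finding the target.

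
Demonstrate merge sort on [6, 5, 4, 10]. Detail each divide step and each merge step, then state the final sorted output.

Merge sort trace:

Split: [6, 5, 4, 10] -> [6, 5] and [4, 10]
  Split: [6, 5] -> [6] and [5]
  Merge: [6] + [5] -> [5, 6]
  Split: [4, 10] -> [4] and [10]
  Merge: [4] + [10] -> [4, 10]
Merge: [5, 6] + [4, 10] -> [4, 5, 6, 10]

Final sorted array: [4, 5, 6, 10]

The merge sort proceeds by recursively splitting the array and merging sorted halves.
After all merges, the sorted array is [4, 5, 6, 10].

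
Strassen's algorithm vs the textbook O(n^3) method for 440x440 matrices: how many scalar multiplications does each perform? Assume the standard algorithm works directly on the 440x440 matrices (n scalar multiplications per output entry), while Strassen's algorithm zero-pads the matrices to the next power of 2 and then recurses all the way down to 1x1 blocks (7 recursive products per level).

Matrix multiplication for 440x440 matrices:

Strassen's algorithm requires power-of-2 dimensions. Pad 440x440 to 512x512 (next power of 2).

Standard algorithm: 440^3 = 85184000 multiplications
Strassen's algorithm: 7^(log2(512)) = 7^9 = 40353607 multiplications
Savings: 85184000 - 40353607 = 44830393 multiplications

Standard: 85184000 multiplications (440^3). Strassen: 40353607 multiplications (7^9, after padding to 512x512). Strassen reduces 8 recursive multiplications to 7 at each level.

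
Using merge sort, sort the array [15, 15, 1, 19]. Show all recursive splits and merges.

Merge sort trace:

Split: [15, 15, 1, 19] -> [15, 15] and [1, 19]
  Split: [15, 15] -> [15] and [15]
  Merge: [15] + [15] -> [15, 15]
  Split: [1, 19] -> [1] and [19]
  Merge: [1] + [19] -> [1, 19]
Merge: [15, 15] + [1, 19] -> [1, 15, 15, 19]

Final sorted array: [1, 15, 15, 19]

The merge sort proceeds by recursively splitting the array and merging sorted halves.
After all merges, the sorted array is [1, 15, 15, 19].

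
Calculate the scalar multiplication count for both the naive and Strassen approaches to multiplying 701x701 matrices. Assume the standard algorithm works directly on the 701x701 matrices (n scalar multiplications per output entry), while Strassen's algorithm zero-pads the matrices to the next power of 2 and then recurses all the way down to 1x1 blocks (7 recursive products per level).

Matrix multiplication for 701x701 matrices:

Strassen's algorithm requires power-of-2 dimensions. Pad 701x701 to 1024x1024 (next power of 2).

Standard algorithm: 701^3 = 344472101 multiplications
Strassen's algorithm: 7^(log2(1024)) = 7^10 = 282475249 multiplications
Savings: 344472101 - 282475249 = 61996852 multiplications

Standard: 344472101 multiplications (701^3). Strassen: 282475249 multiplications (7^10, after padding to 1024x1024). Strassen reduces 8 recursive multiplications to 7 at each level.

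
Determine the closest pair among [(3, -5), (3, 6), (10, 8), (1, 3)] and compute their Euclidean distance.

Computing all pairwise distances among 4 points:

d((3, -5), (3, 6)) = 11.0
d((3, -5), (10, 8)) = 14.7648
d((3, -5), (1, 3)) = 8.2462
d((3, 6), (10, 8)) = 7.2801
d((3, 6), (1, 3)) = 3.6056 <-- minimum
d((10, 8), (1, 3)) = 10.2956

Closest pair: (3, 6) and (1, 3) with distance 3.6056

The closest pair is (3, 6) and (1, 3) with Euclidean distance 3.6056. For 4 points, brute-force pairwise comparison is shown above. For large n, the divide-and-conquer algorithm (sort by x, recurse on halves, check the dividing strip) achieves O(n log n).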